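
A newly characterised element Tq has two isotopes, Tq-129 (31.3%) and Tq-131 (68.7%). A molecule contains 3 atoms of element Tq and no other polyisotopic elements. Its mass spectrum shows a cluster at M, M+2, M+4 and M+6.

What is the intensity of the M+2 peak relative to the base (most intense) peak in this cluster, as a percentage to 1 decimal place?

(0.313 + 0.687)^3 gives M 0.0307, M+2 0.2019, M+4 0.4432, M+6 0.3242; the largest is M+4.
P(M+4) = C(3,2) × 0.313^1 × 0.687^2 = 3 × 0.3130 × 0.471969 = 0.443179 (base)
P(M+2) = C(3,1) × 0.313^2 × 0.687^1 = 3 × 0.097969 × 0.6870 = 0.201914
Relative intensity = 0.201914 / 0.443179 × 100 = 45.6

45.6%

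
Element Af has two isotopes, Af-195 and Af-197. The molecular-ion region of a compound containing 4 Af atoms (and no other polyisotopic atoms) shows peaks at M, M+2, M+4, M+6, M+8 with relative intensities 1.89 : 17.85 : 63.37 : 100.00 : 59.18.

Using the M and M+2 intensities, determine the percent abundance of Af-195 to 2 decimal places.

Write p for the Af-195 fraction. I(M+2)/I(M) = [C(4,1)·p^3·(1−p)] / p^4 = 4·(1−p)/p = 17.85/1.89 = 9.4444
(1−p)/p = 9.4444/4 = 2.3611  ⇒  p = 1/(1 + 2.3611) = 0.2975
Af-195: 29.75%, Af-197: 70.25%.

29.75%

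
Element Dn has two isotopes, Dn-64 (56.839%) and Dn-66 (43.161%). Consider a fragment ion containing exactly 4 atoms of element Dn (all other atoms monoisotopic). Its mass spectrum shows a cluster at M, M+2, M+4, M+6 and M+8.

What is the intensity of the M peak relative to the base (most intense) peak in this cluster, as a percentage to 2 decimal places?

Binomial terms of (0.56839 + 0.43161)^4: M 0.1044, M+2 0.3170, M+4 0.3611, M+6 0.1828, M+8 0.0347 → M+4 is the base peak.
P(M+4) = C(4,2) × 0.56839^2 × 0.43161^2 = 6 × 0.32306719 × 0.18628719 = 0.361100 (base)
P(M) = C(4,0) × 0.56839^4 × 0.43161^0 = 1 × 0.10437241 × 1.0000 = 0.104372
Relative intensity = 0.104372 / 0.361100 × 100 = 28.90

28.90%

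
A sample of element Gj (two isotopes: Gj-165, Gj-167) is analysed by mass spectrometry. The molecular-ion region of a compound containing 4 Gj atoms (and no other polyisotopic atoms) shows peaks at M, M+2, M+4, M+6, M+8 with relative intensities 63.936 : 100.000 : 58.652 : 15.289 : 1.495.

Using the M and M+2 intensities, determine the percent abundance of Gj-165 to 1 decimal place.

71.9%

Write p for the Gj-165 fraction. I(M+2)/I(M) = [C(4,1)·p^3·(1−p)] / p^4 = 4·(1−p)/p = 100.000/63.936 = 1.5641
(1−p)/p = 1.5641/4 = 0.3910  ⇒  p = 1/(1 + 0.3910) = 0.7189
Gj-165: 71.9%, Gj-167: 28.1%.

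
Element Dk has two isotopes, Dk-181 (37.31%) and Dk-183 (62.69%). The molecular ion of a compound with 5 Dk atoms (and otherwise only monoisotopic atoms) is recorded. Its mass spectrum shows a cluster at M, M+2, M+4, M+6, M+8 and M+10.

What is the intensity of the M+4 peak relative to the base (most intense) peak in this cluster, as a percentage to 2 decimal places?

Term probabilities: M 0.0072, M+2 0.0607, M+4 0.2041, M+6 0.3430, M+8 0.2881, M+10 0.0968. Base peak = M+6.
P(M+6) = C(5,3) × 0.3731^2 × 0.6269^3 = 10 × 0.13920361 × 0.24637396 = 0.342961 (base)
P(M+4) = C(5,2) × 0.3731^3 × 0.6269^2 = 10 × 0.05193687 × 0.39300361 = 0.204114
Relative intensity = 0.204114 / 0.342961 × 100 = 59.52

59.52%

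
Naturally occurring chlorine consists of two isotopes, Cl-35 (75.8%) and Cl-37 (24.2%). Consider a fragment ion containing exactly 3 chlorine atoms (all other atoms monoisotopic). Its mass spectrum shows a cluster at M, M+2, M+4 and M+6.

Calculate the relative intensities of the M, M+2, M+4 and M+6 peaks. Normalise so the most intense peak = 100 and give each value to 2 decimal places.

Expanding (0.758 + 0.242)^3:
P(M) = 0.758^3 = 0.435520
P(M+2) = 3 × 0.758^2 × 0.242^1 = 0.417133
P(M+4) = 3 × 0.758^1 × 0.242^2 = 0.133175
P(M+6) = 0.242^3 = 0.014172
The M peak is largest (0.435520); scaling to 100 gives 100.00 : 95.78 : 30.58 : 3.25.

100.00 : 95.78 : 30.58 : 3.25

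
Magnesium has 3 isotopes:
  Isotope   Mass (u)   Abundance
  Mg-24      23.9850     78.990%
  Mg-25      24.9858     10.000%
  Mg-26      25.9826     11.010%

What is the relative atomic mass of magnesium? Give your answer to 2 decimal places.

Average mass = Σ (abundance × isotope mass) = 0.78990 × 23.9850 + 0.10000 × 24.9858 + 0.11010 × 25.9826
= 18.94575 + 2.49858 + 2.86068 = 24.30501 u

24.31 u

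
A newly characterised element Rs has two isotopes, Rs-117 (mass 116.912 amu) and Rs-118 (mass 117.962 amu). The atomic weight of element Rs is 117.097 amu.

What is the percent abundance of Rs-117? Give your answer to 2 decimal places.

82.38%

Let x be the fractional abundance of Rs-117; then Rs-118 has abundance 1 − x.
116.912·x + 117.962·(1 − x) = 117.097
(116.912 − 117.962)·x = 117.097 − 117.962
x = -0.865 / -1.050 = 0.82381 → 82.38% Rs-117, 17.62% Rs-118.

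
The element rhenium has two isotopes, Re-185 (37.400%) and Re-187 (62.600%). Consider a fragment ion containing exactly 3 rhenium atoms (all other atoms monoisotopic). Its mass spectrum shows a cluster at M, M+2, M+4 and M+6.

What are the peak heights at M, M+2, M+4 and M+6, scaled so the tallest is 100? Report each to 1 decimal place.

11.9 : 59.7 : 100.0 : 55.8

Expanding (0.37400 + 0.62600)^3:
P(M) = 0.37400^3 = 0.052314
P(M+2) = 3 × 0.37400^2 × 0.62600^1 = 0.262687
P(M+4) = 3 × 0.37400^1 × 0.62600^2 = 0.439685
P(M+6) = 0.62600^3 = 0.245314
The M+4 peak is largest (0.439685); scaling to 100 gives 11.9 : 59.7 : 100.0 : 55.8.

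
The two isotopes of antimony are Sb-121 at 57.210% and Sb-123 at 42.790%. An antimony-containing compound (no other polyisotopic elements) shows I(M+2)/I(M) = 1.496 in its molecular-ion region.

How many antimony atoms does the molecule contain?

2

For n independent Sb atoms, I(M+2)/I(M) = n · (abundance Sb-123) / (abundance Sb-121) = n · 0.42790/0.57210.
n = 1.496 × 0.57210/0.42790 = 2.00 ≈ 2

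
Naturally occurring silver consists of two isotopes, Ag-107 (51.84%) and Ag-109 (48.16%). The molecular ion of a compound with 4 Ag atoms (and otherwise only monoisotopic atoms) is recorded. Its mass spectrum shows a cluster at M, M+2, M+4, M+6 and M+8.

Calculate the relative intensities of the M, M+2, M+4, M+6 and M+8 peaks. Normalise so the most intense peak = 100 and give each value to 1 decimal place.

The 4 Ag atoms are independent, so intensities follow the terms of (0.5184 + 0.4816)^4.
P(M) = 0.5184^4 = 0.072220
P(M+2) = 4 × 0.5184^3 × 0.4816^1 = 0.268375
P(M+4) = 6 × 0.5184^2 × 0.4816^2 = 0.373985
P(M+6) = 4 × 0.5184^1 × 0.4816^3 = 0.231624
P(M+8) = 0.4816^4 = 0.053795
The M+4 peak is largest (0.373985); scaling to 100 gives 19.3 : 71.8 : 100.0 : 61.9 : 14.4.

19.3 : 71.8 : 100.0 : 61.9 : 14.4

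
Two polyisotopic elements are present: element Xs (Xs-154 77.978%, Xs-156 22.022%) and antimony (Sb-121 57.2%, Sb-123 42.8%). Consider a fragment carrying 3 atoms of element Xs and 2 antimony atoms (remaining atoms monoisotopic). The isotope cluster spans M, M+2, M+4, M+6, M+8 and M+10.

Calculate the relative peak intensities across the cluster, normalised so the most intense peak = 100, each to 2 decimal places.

Element Xs pattern (n=3): 0.47415057 : 0.40171884 : 0.11345062 : 0.01067998
Antimony pattern (n=2): 0.327184 : 0.489632 : 0.183184
Convolve the two distributions (both contribute in 2-u steps):
  M: 0.47415057×0.327184 = 0.155134
  M+2: 0.47415057×0.489632 + 0.40171884×0.327184 = 0.363595
  M+4: 0.47415057×0.183184 + 0.40171884×0.489632 + 0.11345062×0.327184 = 0.320670
  M+6: 0.40171884×0.183184 + 0.11345062×0.489632 + 0.01067998×0.327184 = 0.132632
  M+8: 0.11345062×0.183184 + 0.01067998×0.489632 = 0.026012
  M+10: 0.01067998×0.183184 = 0.001956
Scale to base peak (0.363595) = 100: 42.67 : 100.00 : 88.19 : 36.48 : 7.15 : 0.54

42.67 : 100.00 : 88.19 : 36.48 : 7.15 : 0.54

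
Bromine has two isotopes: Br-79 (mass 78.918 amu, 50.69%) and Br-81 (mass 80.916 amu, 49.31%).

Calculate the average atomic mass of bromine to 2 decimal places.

79.90 amu

The abundance-weighted mean is 0.5069 × 78.918 + 0.4931 × 80.916
= 40.0035 + 39.8997 = 79.9032 amu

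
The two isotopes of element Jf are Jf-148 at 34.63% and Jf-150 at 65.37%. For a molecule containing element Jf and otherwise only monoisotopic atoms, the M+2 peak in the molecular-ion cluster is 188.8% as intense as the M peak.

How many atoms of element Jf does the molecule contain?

1

With n Jf atoms, P(M+2)/P(M) = C(n,1)·p^(n−1)q / p^n = n·q/p = n · 0.6537/0.3463.
n = 1.888 × 0.3463/0.6537 = 1.00 ≈ 1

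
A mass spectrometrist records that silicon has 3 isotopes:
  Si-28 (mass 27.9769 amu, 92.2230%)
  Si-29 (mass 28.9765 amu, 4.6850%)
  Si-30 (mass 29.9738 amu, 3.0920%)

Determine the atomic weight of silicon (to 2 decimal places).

Ar = Σ fᵢ·mᵢ = 0.922230 × 27.9769 + 0.046850 × 28.9765 + 0.030920 × 29.9738
= 25.80114 + 1.35755 + 0.92679 = 28.08548 amu

28.09 amu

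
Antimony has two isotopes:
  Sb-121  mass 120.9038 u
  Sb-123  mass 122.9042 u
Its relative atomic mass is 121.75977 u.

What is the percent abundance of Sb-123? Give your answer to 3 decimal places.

Let x be the fractional abundance of Sb-121; then Sb-123 has abundance 1 − x.
120.9038·x + 122.9042·(1 − x) = 121.75977
(120.9038 − 122.9042)·x = 121.75977 − 122.9042
x = -1.14443 / -2.0004 = 0.57210 → 57.210% Sb-121, 42.790% Sb-123.

42.790%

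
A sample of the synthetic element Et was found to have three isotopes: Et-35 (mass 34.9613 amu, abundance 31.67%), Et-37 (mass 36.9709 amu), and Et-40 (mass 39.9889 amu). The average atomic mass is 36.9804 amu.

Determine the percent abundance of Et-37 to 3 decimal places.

46.927%

Let x and y be the fractions of Et-37 and Et-40. Then x + y = 1 − 0.3167 = 0.6833 and 36.9709x + 39.9889y = 36.9804 − 0.3167×34.9613 = 25.90815629.
Substituting: 36.9709x + 39.9889(0.6833 − x) = 25.90815629
(36.9709 − 39.9889)x = -1.41625908  ⇒  x = 0.46927, y = 0.21403
Et-37: 46.927%, Et-40: 21.403%.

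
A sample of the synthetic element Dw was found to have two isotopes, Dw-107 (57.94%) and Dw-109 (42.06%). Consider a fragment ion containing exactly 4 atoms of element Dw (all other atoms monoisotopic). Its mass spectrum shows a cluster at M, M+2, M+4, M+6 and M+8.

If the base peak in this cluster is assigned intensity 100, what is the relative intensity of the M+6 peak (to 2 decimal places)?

48.39

Binomial terms of (0.5794 + 0.4206)^4: M 0.1127, M+2 0.3272, M+4 0.3563, M+6 0.1724, M+8 0.0313 → M+4 is the base peak.
P(M+4) = C(4,2) × 0.5794^2 × 0.4206^2 = 6 × 0.33570436 × 0.17690436 = 0.356325 (base)
P(M+6) = C(4,3) × 0.5794^1 × 0.4206^3 = 4 × 0.5794 × 0.07440597 = 0.172443
Relative intensity = 0.172443 / 0.356325 × 100 = 48.39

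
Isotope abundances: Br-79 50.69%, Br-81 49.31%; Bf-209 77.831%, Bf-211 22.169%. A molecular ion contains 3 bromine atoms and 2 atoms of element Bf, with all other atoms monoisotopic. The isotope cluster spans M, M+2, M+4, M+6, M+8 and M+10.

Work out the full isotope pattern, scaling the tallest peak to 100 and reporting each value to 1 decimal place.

Bromine pattern (n=3): 0.13024674 : 0.3801026 : 0.36975457 : 0.11989609
Element Bf pattern (n=2): 0.60576646 : 0.34508709 : 0.04914646
Convolve the two distributions (both contribute in 2-u steps):
  M: 0.13024674×0.60576646 = 0.078899
  M+2: 0.13024674×0.34508709 + 0.3801026×0.60576646 = 0.275200
  M+4: 0.13024674×0.04914646 + 0.3801026×0.34508709 + 0.36975457×0.60576646 = 0.361555
  M+6: 0.3801026×0.04914646 + 0.36975457×0.34508709 + 0.11989609×0.60576646 = 0.218907
  M+8: 0.36975457×0.04914646 + 0.11989609×0.34508709 = 0.059547
  M+10: 0.11989609×0.04914646 = 0.005892
Scale to base peak (0.361555) = 100: 21.8 : 76.1 : 100.0 : 60.5 : 16.5 : 1.6

21.8 : 76.1 : 100.0 : 60.5 : 16.5 : 1.6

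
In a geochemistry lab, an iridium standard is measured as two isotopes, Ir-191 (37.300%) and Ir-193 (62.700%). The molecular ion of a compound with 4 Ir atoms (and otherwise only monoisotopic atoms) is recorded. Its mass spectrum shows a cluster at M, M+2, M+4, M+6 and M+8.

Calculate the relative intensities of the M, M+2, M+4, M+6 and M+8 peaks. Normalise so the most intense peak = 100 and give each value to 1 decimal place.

5.3 : 35.4 : 89.2 : 100.0 : 42.0

Each Ir atom is independently Ir-191 (p = 0.37300) or Ir-193 (q = 0.62700); the cluster is the binomial expansion (p + q)^4.
P(M) = 0.37300^4 = 0.019357
P(M+2) = 4 × 0.37300^3 × 0.62700^1 = 0.130153
P(M+4) = 6 × 0.37300^2 × 0.62700^2 = 0.328174
P(M+6) = 4 × 0.37300^1 × 0.62700^3 = 0.367766
P(M+8) = 0.62700^4 = 0.154550
The M+6 peak is largest (0.367766); scaling to 100 gives 5.3 : 35.4 : 89.2 : 100.0 : 42.0.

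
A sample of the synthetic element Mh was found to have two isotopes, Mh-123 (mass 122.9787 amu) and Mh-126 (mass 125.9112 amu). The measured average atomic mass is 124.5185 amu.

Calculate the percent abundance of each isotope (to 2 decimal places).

Mh-123: 47.49%, Mh-126: 52.51%

With x = fraction of Mh-123 (so Mh-126 is 1 − x):
122.9787·x + 125.9112·(1 − x) = 124.5185
(122.9787 − 125.9112)·x = 124.5185 − 125.9112
x = -1.3927 / -2.9325 = 0.47492 → 47.49% Mh-123, 52.51% Mh-126.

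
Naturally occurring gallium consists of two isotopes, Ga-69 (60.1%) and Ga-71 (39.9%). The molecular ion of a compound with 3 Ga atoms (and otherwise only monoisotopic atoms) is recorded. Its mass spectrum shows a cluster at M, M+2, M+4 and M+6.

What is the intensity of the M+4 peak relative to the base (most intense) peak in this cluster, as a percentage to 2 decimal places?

66.39%

(0.601 + 0.399)^3 gives M 0.2171, M+2 0.4324, M+4 0.2870, M+6 0.0635; the largest is M+2.
P(M+2) = C(3,1) × 0.601^2 × 0.399^1 = 3 × 0.361201 × 0.3990 = 0.432358 (base)
P(M+4) = C(3,2) × 0.601^1 × 0.399^2 = 3 × 0.6010 × 0.159201 = 0.287039
Relative intensity = 0.287039 / 0.432358 × 100 = 66.39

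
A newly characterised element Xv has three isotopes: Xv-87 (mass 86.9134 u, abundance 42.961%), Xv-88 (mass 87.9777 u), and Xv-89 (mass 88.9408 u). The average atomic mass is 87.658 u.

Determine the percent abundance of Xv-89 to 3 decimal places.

14.280%

Let x and y be the fractions of Xv-88 and Xv-89. Then x + y = 1 − 0.42961 = 0.57039 and 87.9777x + 88.9408y = 87.658 − 0.42961×86.9134 = 50.319134226.
Substituting: 87.9777x + 88.9408(0.57039 − x) = 50.319134226
(87.9777 − 88.9408)x = -0.411808686  ⇒  x = 0.42759, y = 0.14280
Xv-88: 42.759%, Xv-89: 14.280%.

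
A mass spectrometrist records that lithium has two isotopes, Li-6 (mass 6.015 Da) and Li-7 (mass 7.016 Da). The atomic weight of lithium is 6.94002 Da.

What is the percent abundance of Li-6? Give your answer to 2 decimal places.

7.59%

Writing the weighted mean with unknown fraction x of Li-6:
6.015·x + 7.016·(1 − x) = 6.94002
(6.015 − 7.016)·x = 6.94002 − 7.016
x = -0.07598 / -1.001 = 0.07590 → 7.59% Li-6, 92.41% Li-7.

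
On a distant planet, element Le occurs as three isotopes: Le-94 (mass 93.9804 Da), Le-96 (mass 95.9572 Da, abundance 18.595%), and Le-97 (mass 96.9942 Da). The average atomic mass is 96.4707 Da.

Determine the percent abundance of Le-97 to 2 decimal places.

Let x and y be the fractions of Le-94 and Le-97. Then x + y = 1 − 0.18595 = 0.81405 and 93.9804x + 96.9942y = 96.4707 − 0.18595×95.9572 = 78.62745866.
Substituting: 93.9804x + 96.9942(0.81405 − x) = 78.62745866
(93.9804 − 96.9942)x = -0.33066985  ⇒  x = 0.10972, y = 0.70433
Le-94: 10.97%, Le-97: 70.43%.

70.43%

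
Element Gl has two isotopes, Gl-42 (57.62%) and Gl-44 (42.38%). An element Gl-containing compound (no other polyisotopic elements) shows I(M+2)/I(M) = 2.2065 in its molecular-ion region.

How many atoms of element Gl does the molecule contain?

The M+2/M ratio from n Gl atoms is n · q/p = n · 0.4238/0.5762.
n = 2.2065 × 0.5762/0.4238 = 3.00 ≈ 3

3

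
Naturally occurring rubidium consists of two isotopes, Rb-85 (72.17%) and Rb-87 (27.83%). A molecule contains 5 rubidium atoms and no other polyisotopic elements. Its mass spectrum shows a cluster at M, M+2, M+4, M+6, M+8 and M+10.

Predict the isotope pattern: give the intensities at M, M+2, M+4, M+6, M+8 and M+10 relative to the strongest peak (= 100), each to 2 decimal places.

51.86 : 100.00 : 77.12 : 29.74 : 5.73 : 0.44

The 5 Rb atoms are independent, so intensities follow the terms of (0.7217 + 0.2783)^5.
P(M) = 0.7217^5 = 0.195787
P(M+2) = 5 × 0.7217^4 × 0.2783^1 = 0.377494
P(M+4) = 10 × 0.7217^3 × 0.2783^2 = 0.291136
P(M+6) = 10 × 0.7217^2 × 0.2783^3 = 0.112267
P(M+8) = 5 × 0.7217^1 × 0.2783^4 = 0.021646
P(M+10) = 0.2783^5 = 0.001669
The M+2 peak is largest (0.377494); scaling to 100 gives 51.86 : 100.00 : 77.12 : 29.74 : 5.73 : 0.44.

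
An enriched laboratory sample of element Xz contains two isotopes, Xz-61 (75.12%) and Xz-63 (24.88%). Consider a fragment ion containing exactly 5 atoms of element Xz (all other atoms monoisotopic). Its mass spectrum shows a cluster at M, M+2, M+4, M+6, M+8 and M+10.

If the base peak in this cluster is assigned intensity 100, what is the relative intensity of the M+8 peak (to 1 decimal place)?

3.6

Binomial terms of (0.7512 + 0.2488)^5: M 0.2392, M+2 0.3961, M+4 0.2624, M+6 0.0869, M+8 0.0144, M+10 0.0010 → M+2 is the base peak.
P(M+2) = C(5,1) × 0.7512^4 × 0.2488^1 = 5 × 0.31843612 × 0.2488 = 0.396135 (base)
P(M+8) = C(5,4) × 0.7512^1 × 0.2488^4 = 5 × 0.7512 × 0.00383179 = 0.014392
Relative intensity = 0.014392 / 0.396135 × 100 = 3.6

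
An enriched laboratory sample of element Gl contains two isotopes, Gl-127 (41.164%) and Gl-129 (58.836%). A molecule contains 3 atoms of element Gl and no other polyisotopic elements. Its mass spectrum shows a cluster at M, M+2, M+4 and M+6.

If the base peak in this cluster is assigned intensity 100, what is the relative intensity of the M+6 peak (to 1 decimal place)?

Binomial terms of (0.41164 + 0.58836)^3: M 0.0698, M+2 0.2991, M+4 0.4275, M+6 0.2037 → M+4 is the base peak.
P(M+4) = C(3,2) × 0.41164^1 × 0.58836^2 = 3 × 0.41164 × 0.34616749 = 0.427489 (base)
P(M+6) = C(3,3) × 0.41164^0 × 0.58836^3 = 1 × 1.0000 × 0.2036711 = 0.203671
Relative intensity = 0.203671 / 0.427489 × 100 = 47.6

47.6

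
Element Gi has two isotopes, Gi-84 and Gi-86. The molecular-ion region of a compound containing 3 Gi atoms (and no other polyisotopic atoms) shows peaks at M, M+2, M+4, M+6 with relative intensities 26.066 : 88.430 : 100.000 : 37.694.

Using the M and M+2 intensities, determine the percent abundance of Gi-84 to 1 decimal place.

46.9%

If p is the fraction of Gi that is Gi-84, then I(M+2)/I(M) = [C(3,1)·p^2·(1−p)] / p^3 = 3·(1−p)/p = 88.430/26.066 = 3.3925
(1−p)/p = 3.3925/3 = 1.1308  ⇒  p = 1/(1 + 1.1308) = 0.4693
Gi-84: 46.9%, Gi-86: 53.1%.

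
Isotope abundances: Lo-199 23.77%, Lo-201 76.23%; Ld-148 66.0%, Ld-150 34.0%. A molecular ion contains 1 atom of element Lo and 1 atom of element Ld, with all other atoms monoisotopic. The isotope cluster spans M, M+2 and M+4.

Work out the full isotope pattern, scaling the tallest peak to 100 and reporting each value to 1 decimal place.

26.9 : 100.0 : 44.4

Element Lo pattern (n=1): 0.2377 : 0.7623
Element Ld pattern (n=1): 0.6600 : 0.3400
Convolve the two distributions (both contribute in 2-u steps):
  M: 0.2377×0.6600 = 0.156882
  M+2: 0.2377×0.3400 + 0.7623×0.6600 = 0.583936
  M+4: 0.7623×0.3400 = 0.259182
Scale to base peak (0.583936) = 100: 26.9 : 100.0 : 44.4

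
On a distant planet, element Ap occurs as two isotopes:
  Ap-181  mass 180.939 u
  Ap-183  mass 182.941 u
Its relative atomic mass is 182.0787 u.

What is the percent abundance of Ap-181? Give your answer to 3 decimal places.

With x = fraction of Ap-181 (so Ap-183 is 1 − x):
180.939·x + 182.941·(1 − x) = 182.0787
(180.939 − 182.941)·x = 182.0787 − 182.941
x = -0.8623 / -2.002 = 0.43072 → 43.072% Ap-181, 56.928% Ap-183.

43.072%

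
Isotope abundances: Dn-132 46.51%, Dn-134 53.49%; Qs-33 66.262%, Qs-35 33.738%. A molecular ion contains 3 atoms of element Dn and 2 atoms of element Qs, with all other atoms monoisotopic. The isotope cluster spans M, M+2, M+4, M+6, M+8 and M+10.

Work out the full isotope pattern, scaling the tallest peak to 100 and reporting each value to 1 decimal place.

Element Dn pattern (n=3): 0.10060951 : 0.34712551 : 0.39922046 : 0.15304452
Element Qs pattern (n=2): 0.43906526 : 0.44710947 : 0.11382526
Convolve the two distributions (both contribute in 2-u steps):
  M: 0.10060951×0.43906526 = 0.044174
  M+2: 0.10060951×0.44710947 + 0.34712551×0.43906526 = 0.197394
  M+4: 0.10060951×0.11382526 + 0.34712551×0.44710947 + 0.39922046×0.43906526 = 0.341939
  M+6: 0.34712551×0.11382526 + 0.39922046×0.44710947 + 0.15304452×0.43906526 = 0.285203
  M+8: 0.39922046×0.11382526 + 0.15304452×0.44710947 = 0.113869
  M+10: 0.15304452×0.11382526 = 0.017420
Scale to base peak (0.341939) = 100: 12.9 : 57.7 : 100.0 : 83.4 : 33.3 : 5.1

12.9 : 57.7 : 100.0 : 83.4 : 33.3 : 5.1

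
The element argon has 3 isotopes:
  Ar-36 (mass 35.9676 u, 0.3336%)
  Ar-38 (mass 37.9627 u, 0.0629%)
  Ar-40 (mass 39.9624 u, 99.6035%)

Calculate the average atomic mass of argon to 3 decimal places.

The abundance-weighted mean is 0.003336 × 35.9676 + 0.000629 × 37.9627 + 0.996035 × 39.9624
= 0.11999 + 0.02388 + 39.80395 = 39.94782 u

39.948 u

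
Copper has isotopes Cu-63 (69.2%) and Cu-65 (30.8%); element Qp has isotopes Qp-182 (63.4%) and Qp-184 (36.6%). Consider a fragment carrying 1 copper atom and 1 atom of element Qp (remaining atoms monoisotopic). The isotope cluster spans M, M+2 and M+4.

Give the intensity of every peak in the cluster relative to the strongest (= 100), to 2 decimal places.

97.81 : 100.00 : 25.13

Copper pattern (n=1): 0.6920 : 0.3080
Element Qp pattern (n=1): 0.6340 : 0.3660
Convolve the two distributions (both contribute in 2-u steps):
  M: 0.6920×0.6340 = 0.438728
  M+2: 0.6920×0.3660 + 0.3080×0.6340 = 0.448544
  M+4: 0.3080×0.3660 = 0.112728
Scale to base peak (0.448544) = 100: 97.81 : 100.00 : 25.13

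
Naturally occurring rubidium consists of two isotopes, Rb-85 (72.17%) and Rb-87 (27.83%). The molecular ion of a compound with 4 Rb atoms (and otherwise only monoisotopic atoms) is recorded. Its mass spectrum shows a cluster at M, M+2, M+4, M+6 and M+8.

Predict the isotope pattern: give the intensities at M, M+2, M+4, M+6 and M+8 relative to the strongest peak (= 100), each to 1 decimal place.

64.8 : 100.0 : 57.8 : 14.9 : 1.4

The 4 Rb atoms are independent, so intensities follow the terms of (0.7217 + 0.2783)^4.
P(M) = 0.7217^4 = 0.271286
P(M+2) = 4 × 0.7217^3 × 0.2783^1 = 0.418450
P(M+4) = 6 × 0.7217^2 × 0.2783^2 = 0.242042
P(M+6) = 4 × 0.7217^1 × 0.2783^3 = 0.062224
P(M+8) = 0.2783^4 = 0.005999
The M+2 peak is largest (0.418450); scaling to 100 gives 64.8 : 100.0 : 57.8 : 14.9 : 1.4.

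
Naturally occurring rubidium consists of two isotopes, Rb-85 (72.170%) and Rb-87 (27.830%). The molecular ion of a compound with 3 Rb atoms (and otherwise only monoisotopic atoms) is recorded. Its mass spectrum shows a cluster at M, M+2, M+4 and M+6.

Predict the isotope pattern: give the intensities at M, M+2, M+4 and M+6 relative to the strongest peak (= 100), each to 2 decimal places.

86.44 : 100.00 : 38.56 : 4.96

Each Rb atom is independently Rb-85 (p = 0.72170) or Rb-87 (q = 0.27830); the cluster is the binomial expansion (p + q)^3.
P(M) = 0.72170^3 = 0.375898
P(M+2) = 3 × 0.72170^2 × 0.27830^1 = 0.434858
P(M+4) = 3 × 0.72170^1 × 0.27830^2 = 0.167689
P(M+6) = 0.27830^3 = 0.021555
The M+2 peak is largest (0.434858); scaling to 100 gives 86.44 : 100.00 : 38.56 : 4.96.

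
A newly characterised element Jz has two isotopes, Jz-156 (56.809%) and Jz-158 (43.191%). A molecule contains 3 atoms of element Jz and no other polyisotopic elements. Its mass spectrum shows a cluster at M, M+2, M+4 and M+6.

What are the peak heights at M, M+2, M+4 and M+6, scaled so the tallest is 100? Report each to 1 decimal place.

Expanding (0.56809 + 0.43191)^3:
P(M) = 0.56809^3 = 0.183338
P(M+2) = 3 × 0.56809^2 × 0.43191^1 = 0.418166
P(M+4) = 3 × 0.56809^1 × 0.43191^2 = 0.317925
P(M+6) = 0.43191^3 = 0.080571
The M+2 peak is largest (0.418166); scaling to 100 gives 43.8 : 100.0 : 76.0 : 19.3.

43.8 : 100.0 : 76.0 : 19.3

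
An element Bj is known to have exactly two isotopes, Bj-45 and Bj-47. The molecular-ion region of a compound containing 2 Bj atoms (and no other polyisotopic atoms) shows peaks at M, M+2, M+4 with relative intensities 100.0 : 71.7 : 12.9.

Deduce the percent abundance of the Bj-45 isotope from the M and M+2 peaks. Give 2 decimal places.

Write p for the Bj-45 fraction. I(M+2)/I(M) = [C(2,1)·p^1·(1−p)] / p^2 = 2·(1−p)/p = 71.7/100.0 = 0.7170
(1−p)/p = 0.7170/2 = 0.3585  ⇒  p = 1/(1 + 0.3585) = 0.7361
Bj-45: 73.61%, Bj-47: 26.39%.

73.61%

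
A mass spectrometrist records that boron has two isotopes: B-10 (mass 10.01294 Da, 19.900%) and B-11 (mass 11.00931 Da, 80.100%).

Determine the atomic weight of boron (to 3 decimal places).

Average mass = Σ (abundance × isotope mass) = 0.19900 × 10.01294 + 0.80100 × 11.00931
= 1.992575 + 8.818457 = 10.811032 Da

10.811 Da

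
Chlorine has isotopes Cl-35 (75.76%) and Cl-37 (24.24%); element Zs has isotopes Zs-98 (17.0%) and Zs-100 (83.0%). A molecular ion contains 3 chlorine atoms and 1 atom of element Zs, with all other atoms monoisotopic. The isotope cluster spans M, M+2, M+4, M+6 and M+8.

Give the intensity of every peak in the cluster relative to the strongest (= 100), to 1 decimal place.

17.1 : 100.0 : 85.5 : 26.2 : 2.7

Chlorine pattern (n=3): 0.4348304 : 0.41738208 : 0.13354464 : 0.01424288
Element Zs pattern (n=1): 0.1700 : 0.8300
Convolve the two distributions (both contribute in 2-u steps):
  M: 0.4348304×0.1700 = 0.073921
  M+2: 0.4348304×0.8300 + 0.41738208×0.1700 = 0.431864
  M+4: 0.41738208×0.8300 + 0.13354464×0.1700 = 0.369130
  M+6: 0.13354464×0.8300 + 0.01424288×0.1700 = 0.113263
  M+8: 0.01424288×0.8300 = 0.011822
Scale to base peak (0.431864) = 100: 17.1 : 100.0 : 85.5 : 26.2 : 2.7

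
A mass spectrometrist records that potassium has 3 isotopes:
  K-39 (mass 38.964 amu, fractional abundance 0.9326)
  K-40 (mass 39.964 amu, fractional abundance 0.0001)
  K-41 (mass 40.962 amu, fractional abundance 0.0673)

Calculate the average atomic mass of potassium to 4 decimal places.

39.0986 amu

The abundance-weighted mean is 0.9326 × 38.964 + 0.0001 × 39.964 + 0.0673 × 40.962
= 36.33783 + 0.00400 + 2.75674 = 39.09857 amu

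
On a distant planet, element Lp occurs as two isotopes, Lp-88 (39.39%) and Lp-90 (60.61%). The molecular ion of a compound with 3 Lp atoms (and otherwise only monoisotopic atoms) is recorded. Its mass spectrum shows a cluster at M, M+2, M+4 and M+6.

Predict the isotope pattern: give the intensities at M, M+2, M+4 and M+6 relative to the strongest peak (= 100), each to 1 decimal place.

The 3 Lp atoms are independent, so intensities follow the terms of (0.3939 + 0.6061)^3.
P(M) = 0.3939^3 = 0.061116
P(M+2) = 3 × 0.3939^2 × 0.6061^1 = 0.282122
P(M+4) = 3 × 0.3939^1 × 0.6061^2 = 0.434106
P(M+6) = 0.6061^3 = 0.222655
The M+4 peak is largest (0.434106); scaling to 100 gives 14.1 : 65.0 : 100.0 : 51.3.

14.1 : 65.0 : 100.0 : 51.3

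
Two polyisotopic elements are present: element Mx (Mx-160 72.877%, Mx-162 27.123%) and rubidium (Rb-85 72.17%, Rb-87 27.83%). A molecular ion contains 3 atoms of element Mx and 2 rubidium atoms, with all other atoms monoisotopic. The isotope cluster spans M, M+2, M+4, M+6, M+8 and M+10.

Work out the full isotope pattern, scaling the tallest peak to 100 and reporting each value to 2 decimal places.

52.97 : 100.00 : 75.50 : 28.50 : 5.38 : 0.41

Element Mx pattern (n=3): 0.38705391 : 0.43215541 : 0.16083745 : 0.01995323
Rubidium pattern (n=2): 0.52085089 : 0.40169822 : 0.07745089
Convolve the two distributions (both contribute in 2-u steps):
  M: 0.38705391×0.52085089 = 0.201597
  M+2: 0.38705391×0.40169822 + 0.43215541×0.52085089 = 0.380567
  M+4: 0.38705391×0.07745089 + 0.43215541×0.40169822 + 0.16083745×0.52085089 = 0.287346
  M+6: 0.43215541×0.07745089 + 0.16083745×0.40169822 + 0.01995323×0.52085089 = 0.108472
  M+8: 0.16083745×0.07745089 + 0.01995323×0.40169822 = 0.020472
  M+10: 0.01995323×0.07745089 = 0.001545
Scale to base peak (0.380567) = 100: 52.97 : 100.00 : 75.50 : 28.50 : 5.38 : 0.41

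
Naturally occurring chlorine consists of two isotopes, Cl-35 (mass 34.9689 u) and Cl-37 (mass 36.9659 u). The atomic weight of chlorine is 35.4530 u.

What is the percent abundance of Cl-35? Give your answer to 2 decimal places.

Writing the weighted mean with unknown fraction x of Cl-35:
34.9689·x + 36.9659·(1 − x) = 35.4530
(34.9689 − 36.9659)·x = 35.4530 − 36.9659
x = -1.5129 / -1.9970 = 0.75759 → 75.76% Cl-35, 24.24% Cl-37.

75.76%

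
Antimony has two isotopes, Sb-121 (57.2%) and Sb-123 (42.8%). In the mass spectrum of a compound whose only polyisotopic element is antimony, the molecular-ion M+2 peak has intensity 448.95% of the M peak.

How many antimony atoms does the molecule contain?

The M+2/M ratio from n Sb atoms is n · q/p = n · 0.428/0.572.
n = 4.4895 × 0.572/0.428 = 6.00 ≈ 6

6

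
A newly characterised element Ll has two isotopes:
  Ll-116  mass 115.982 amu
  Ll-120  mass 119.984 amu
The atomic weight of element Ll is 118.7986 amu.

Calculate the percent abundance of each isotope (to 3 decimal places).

Ll-116: 29.620%, Ll-120: 70.380%

Let x be the fractional abundance of Ll-116; then Ll-120 has abundance 1 − x.
115.982·x + 119.984·(1 − x) = 118.7986
(115.982 − 119.984)·x = 118.7986 − 119.984
x = -1.1854 / -4.002 = 0.29620 → 29.620% Ll-116, 70.380% Ll-120.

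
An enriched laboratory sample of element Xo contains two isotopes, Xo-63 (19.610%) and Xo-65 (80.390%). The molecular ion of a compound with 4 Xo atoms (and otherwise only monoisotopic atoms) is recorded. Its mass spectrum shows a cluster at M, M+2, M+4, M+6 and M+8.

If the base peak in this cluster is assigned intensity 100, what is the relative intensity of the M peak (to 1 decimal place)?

(0.19610 + 0.80390)^4 gives M 0.0015, M+2 0.0242, M+4 0.1491, M+6 0.4075, M+8 0.4176; the largest is M+8.
P(M+8) = C(4,4) × 0.19610^0 × 0.80390^4 = 1 × 1.0000 × 0.4176458 = 0.417646 (base)
P(M) = C(4,0) × 0.19610^4 × 0.80390^0 = 1 × 0.0014788 × 1.0000 = 0.001479
Relative intensity = 0.001479 / 0.417646 × 100 = 0.4

0.4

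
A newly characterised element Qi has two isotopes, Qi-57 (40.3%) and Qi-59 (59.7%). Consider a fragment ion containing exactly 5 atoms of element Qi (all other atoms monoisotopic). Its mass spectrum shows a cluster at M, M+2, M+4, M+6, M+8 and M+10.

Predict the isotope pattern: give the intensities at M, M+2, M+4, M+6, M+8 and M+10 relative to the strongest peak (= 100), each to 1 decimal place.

The 5 Qi atoms are independent, so intensities follow the terms of (0.403 + 0.597)^5.
P(M) = 0.403^5 = 0.010630
P(M+2) = 5 × 0.403^4 × 0.597^1 = 0.078734
P(M+4) = 10 × 0.403^3 × 0.597^2 = 0.233273
P(M+6) = 10 × 0.403^2 × 0.597^3 = 0.345568
P(M+8) = 5 × 0.403^1 × 0.597^4 = 0.255960
P(M+10) = 0.597^5 = 0.075835
The M+6 peak is largest (0.345568); scaling to 100 gives 3.1 : 22.8 : 67.5 : 100.0 : 74.1 : 21.9.

3.1 : 22.8 : 67.5 : 100.0 : 74.1 : 21.9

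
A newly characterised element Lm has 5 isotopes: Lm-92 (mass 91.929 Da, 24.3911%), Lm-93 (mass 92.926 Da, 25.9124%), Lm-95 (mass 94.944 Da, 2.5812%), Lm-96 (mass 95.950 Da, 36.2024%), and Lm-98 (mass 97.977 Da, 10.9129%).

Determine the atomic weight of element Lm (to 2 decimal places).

94.38 Da

Ar = Σ fᵢ·mᵢ = 0.243911 × 91.929 + 0.259124 × 92.926 + 0.025812 × 94.944 + 0.362024 × 95.950 + 0.109129 × 97.977
= 22.4225 + 24.0794 + 2.4507 + 34.7362 + 10.6921 = 94.3809 Da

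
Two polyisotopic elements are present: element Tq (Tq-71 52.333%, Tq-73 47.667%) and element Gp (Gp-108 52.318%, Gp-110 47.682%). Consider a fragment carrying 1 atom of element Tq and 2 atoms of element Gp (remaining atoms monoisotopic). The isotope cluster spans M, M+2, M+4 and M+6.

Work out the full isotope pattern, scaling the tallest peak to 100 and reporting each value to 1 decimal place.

36.6 : 100.0 : 91.1 : 27.7

Element Tq pattern (n=1): 0.52333 : 0.47667
Element Gp pattern (n=2): 0.27371731 : 0.49892538 : 0.22735731
Convolve the two distributions (both contribute in 2-u steps):
  M: 0.52333×0.27371731 = 0.143244
  M+2: 0.52333×0.49892538 + 0.47667×0.27371731 = 0.391575
  M+4: 0.52333×0.22735731 + 0.47667×0.49892538 = 0.356806
  M+6: 0.47667×0.22735731 = 0.108374
Scale to base peak (0.391575) = 100: 36.6 : 100.0 : 91.1 : 27.7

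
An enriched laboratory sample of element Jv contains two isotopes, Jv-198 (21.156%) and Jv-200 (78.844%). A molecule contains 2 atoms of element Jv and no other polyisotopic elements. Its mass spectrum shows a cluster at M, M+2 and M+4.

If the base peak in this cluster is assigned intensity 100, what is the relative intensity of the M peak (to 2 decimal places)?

7.20

Term probabilities: M 0.0448, M+2 0.3336, M+4 0.6216. Base peak = M+4.
P(M+4) = C(2,2) × 0.21156^0 × 0.78844^2 = 1 × 1.0000 × 0.62163763 = 0.621638 (base)
P(M) = C(2,0) × 0.21156^2 × 0.78844^0 = 1 × 0.04475763 × 1.0000 = 0.044758
Relative intensity = 0.044758 / 0.621638 × 100 = 7.20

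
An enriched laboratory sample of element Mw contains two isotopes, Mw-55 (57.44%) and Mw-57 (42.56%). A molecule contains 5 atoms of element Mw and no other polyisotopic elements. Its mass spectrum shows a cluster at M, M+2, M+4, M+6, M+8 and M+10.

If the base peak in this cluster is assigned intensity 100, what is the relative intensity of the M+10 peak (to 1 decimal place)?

Term probabilities: M 0.0625, M+2 0.2316, M+4 0.3433, M+6 0.2544, M+8 0.0942, M+10 0.0140. Base peak = M+4.
P(M+4) = C(5,2) × 0.5744^3 × 0.4256^2 = 10 × 0.18951487 × 0.18113536 = 0.343278 (base)
P(M+10) = C(5,5) × 0.5744^0 × 0.4256^5 = 1 × 1.0000 × 0.01396394 = 0.013964
Relative intensity = 0.013964 / 0.343278 × 100 = 4.1

4.1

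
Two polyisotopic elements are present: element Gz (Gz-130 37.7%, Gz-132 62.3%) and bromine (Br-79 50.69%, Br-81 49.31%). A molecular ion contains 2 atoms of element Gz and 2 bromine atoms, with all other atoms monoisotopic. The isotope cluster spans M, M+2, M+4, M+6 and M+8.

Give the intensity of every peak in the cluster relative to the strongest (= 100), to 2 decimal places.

Element Gz pattern (n=2): 0.142129 : 0.469742 : 0.388129
Bromine pattern (n=2): 0.25694761 : 0.49990478 : 0.24314761
Convolve the two distributions (both contribute in 2-u steps):
  M: 0.142129×0.25694761 = 0.036520
  M+2: 0.142129×0.49990478 + 0.469742×0.25694761 = 0.191750
  M+4: 0.142129×0.24314761 + 0.469742×0.49990478 + 0.388129×0.25694761 = 0.369113
  M+6: 0.469742×0.24314761 + 0.388129×0.49990478 = 0.308244
  M+8: 0.388129×0.24314761 = 0.094373
Scale to base peak (0.369113) = 100: 9.89 : 51.95 : 100.00 : 83.51 : 25.57

9.89 : 51.95 : 100.00 : 83.51 : 25.57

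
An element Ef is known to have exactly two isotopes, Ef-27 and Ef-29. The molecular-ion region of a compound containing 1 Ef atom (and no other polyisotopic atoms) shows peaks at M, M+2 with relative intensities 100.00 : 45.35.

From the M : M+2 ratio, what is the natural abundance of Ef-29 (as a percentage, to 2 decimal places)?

Write p for the Ef-27 fraction. I(M+2)/I(M) = [C(1,1)·p^0·(1−p)] / p^1 = 1·(1−p)/p = 45.35/100.00 = 0.4535
(1−p)/p = 0.4535/1 = 0.4535  ⇒  p = 1/(1 + 0.4535) = 0.6880
Ef-27: 68.80%, Ef-29: 31.20%.

31.20%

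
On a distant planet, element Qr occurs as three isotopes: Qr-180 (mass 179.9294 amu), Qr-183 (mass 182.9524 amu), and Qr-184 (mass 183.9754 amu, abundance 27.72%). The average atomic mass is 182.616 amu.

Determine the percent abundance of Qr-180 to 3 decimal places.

20.509%

The remaining 72.28% is split between Qr-180 (fraction x) and Qr-183 (fraction 0.7228 − x).
Substituting: 179.9294x + 182.9524(0.7228 − x) = 131.61801912
(179.9294 − 182.9524)x = -0.6199756  ⇒  x = 0.20509, y = 0.51771
Qr-180: 20.509%, Qr-183: 51.771%.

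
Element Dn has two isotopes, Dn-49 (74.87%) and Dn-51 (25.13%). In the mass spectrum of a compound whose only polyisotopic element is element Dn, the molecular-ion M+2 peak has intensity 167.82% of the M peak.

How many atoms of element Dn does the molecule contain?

For n independent Dn atoms, I(M+2)/I(M) = n · (abundance Dn-51) / (abundance Dn-49) = n · 0.2513/0.7487.
n = 1.6782 × 0.7487/0.2513 = 5.00 ≈ 5

5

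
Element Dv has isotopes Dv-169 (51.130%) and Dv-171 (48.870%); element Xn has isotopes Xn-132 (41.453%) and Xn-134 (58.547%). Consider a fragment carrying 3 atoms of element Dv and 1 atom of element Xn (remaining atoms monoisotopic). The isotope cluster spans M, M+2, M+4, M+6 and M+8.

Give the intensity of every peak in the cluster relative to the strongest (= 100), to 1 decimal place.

Element Dv pattern (n=3): 0.13366798 : 0.38327914 : 0.36633779 : 0.11671509
Element Xn pattern (n=1): 0.41453 : 0.58547
Convolve the two distributions (both contribute in 2-u steps):
  M: 0.13366798×0.41453 = 0.055409
  M+2: 0.13366798×0.58547 + 0.38327914×0.41453 = 0.237139
  M+4: 0.38327914×0.58547 + 0.36633779×0.41453 = 0.376256
  M+6: 0.36633779×0.58547 + 0.11671509×0.41453 = 0.262862
  M+8: 0.11671509×0.58547 = 0.068333
Scale to base peak (0.376256) = 100: 14.7 : 63.0 : 100.0 : 69.9 : 18.2

14.7 : 63.0 : 100.0 : 69.9 : 18.2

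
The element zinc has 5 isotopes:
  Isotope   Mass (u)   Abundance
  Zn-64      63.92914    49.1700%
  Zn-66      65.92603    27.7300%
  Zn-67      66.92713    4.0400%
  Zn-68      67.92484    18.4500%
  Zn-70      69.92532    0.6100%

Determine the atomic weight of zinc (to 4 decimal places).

65.3778 u

The abundance-weighted mean is 0.491700 × 63.92914 + 0.277300 × 65.92603 + 0.040400 × 66.92713 + 0.184500 × 67.92484 + 0.006100 × 69.92532
= 31.433958 + 18.281288 + 2.703856 + 12.532133 + 0.426544 = 65.377779 u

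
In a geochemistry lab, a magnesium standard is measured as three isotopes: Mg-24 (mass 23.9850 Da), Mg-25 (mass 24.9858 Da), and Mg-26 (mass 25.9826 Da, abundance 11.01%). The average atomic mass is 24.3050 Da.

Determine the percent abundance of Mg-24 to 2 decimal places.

78.99%

The remaining 88.99% is split between Mg-24 (fraction x) and Mg-25 (fraction 0.8899 − x).
Substituting: 23.9850x + 24.9858(0.8899 − x) = 21.44431574
(23.9850 − 24.9858)x = -0.79054768  ⇒  x = 0.78992, y = 0.09998
Mg-24: 78.99%, Mg-25: 10.00%.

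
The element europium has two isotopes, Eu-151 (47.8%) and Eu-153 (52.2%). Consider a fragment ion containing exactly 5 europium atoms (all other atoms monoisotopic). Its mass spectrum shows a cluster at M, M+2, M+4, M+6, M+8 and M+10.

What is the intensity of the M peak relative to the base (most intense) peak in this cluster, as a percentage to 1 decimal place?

7.7%

Binomial terms of (0.478 + 0.522)^5: M 0.0250, M+2 0.1363, M+4 0.2976, M+6 0.3250, M+8 0.1775, M+10 0.0388 → M+6 is the base peak.
P(M+6) = C(5,3) × 0.478^2 × 0.522^3 = 10 × 0.228484 × 0.14223665 = 0.324988 (base)
P(M) = C(5,0) × 0.478^5 × 0.522^0 = 1 × 0.02495396 × 1.0000 = 0.024954
Relative intensity = 0.024954 / 0.324988 × 100 = 7.7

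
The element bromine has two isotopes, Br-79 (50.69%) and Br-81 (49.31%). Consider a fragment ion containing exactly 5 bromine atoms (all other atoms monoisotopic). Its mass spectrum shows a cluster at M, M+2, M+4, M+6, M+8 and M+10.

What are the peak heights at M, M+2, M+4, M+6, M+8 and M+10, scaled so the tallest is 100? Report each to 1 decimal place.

The 5 Br atoms are independent, so intensities follow the terms of (0.5069 + 0.4931)^5.
P(M) = 0.5069^5 = 0.033467
P(M+2) = 5 × 0.5069^4 × 0.4931^1 = 0.162777
P(M+4) = 10 × 0.5069^3 × 0.4931^2 = 0.316692
P(M+6) = 10 × 0.5069^2 × 0.4931^3 = 0.308070
P(M+8) = 5 × 0.5069^1 × 0.4931^4 = 0.149842
P(M+10) = 0.4931^5 = 0.029152
The M+4 peak is largest (0.316692); scaling to 100 gives 10.6 : 51.4 : 100.0 : 97.3 : 47.3 : 9.2.

10.6 : 51.4 : 100.0 : 97.3 : 47.3 : 9.2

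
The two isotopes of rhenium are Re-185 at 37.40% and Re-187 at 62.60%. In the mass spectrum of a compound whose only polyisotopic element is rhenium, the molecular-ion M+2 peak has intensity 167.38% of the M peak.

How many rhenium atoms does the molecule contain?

With n Re atoms, P(M+2)/P(M) = C(n,1)·p^(n−1)q / p^n = n·q/p = n · 0.6260/0.3740.
n = 1.6738 × 0.3740/0.6260 = 1.00 ≈ 1

1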